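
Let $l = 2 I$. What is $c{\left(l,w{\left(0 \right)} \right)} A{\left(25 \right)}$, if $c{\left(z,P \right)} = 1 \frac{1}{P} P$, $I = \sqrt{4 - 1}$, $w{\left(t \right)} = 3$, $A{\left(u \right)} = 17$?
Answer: $17$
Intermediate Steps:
$I = \sqrt{3} \approx 1.732$
$l = 2 \sqrt{3} \approx 3.4641$
$c{\left(z,P \right)} = 1$ ($c{\left(z,P \right)} = \frac{P}{P} = 1$)
$c{\left(l,w{\left(0 \right)} \right)} A{\left(25 \right)} = 1 \cdot 17 = 17$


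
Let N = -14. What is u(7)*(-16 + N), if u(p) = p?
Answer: -210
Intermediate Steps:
u(7)*(-16 + N) = 7*(-16 - 14) = 7*(-30) = -210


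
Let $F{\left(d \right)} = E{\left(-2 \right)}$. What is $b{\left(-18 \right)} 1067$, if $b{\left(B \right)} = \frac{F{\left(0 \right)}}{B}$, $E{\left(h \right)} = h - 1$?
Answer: $\frac{1067}{6} \approx 177.83$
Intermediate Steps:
$E{\left(h \right)} = -1 + h$ ($E{\left(h \right)} = h - 1 = -1 + h$)
$F{\left(d \right)} = -3$ ($F{\left(d \right)} = -1 - 2 = -3$)
$b{\left(B \right)} = - \frac{3}{B}$
$b{\left(-18 \right)} 1067 = - \frac{3}{-18} \cdot 1067 = \left(-3\right) \left(- \frac{1}{18}\right) 1067 = \frac{1}{6} \cdot 1067 = \frac{1067}{6}$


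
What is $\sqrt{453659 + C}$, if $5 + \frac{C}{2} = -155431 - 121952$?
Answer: $i \sqrt{101117} \approx 317.99 i$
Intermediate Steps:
$C = -554776$ ($C = -10 + 2 \left(-155431 - 121952\right) = -10 + 2 \left(-277383\right) = -10 - 554766 = -554776$)
$\sqrt{453659 + C} = \sqrt{453659 - 554776} = \sqrt{-101117} = i \sqrt{101117}$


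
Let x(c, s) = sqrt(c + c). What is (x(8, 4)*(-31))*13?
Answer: -1612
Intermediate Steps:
x(c, s) = sqrt(2)*sqrt(c) (x(c, s) = sqrt(2*c) = sqrt(2)*sqrt(c))
(x(8, 4)*(-31))*13 = ((sqrt(2)*sqrt(8))*(-31))*13 = ((sqrt(2)*(2*sqrt(2)))*(-31))*13 = (4*(-31))*13 = -124*13 = -1612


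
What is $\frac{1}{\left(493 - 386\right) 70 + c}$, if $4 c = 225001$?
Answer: $\frac{4}{254961} \approx 1.5689 \cdot 10^{-5}$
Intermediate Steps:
$c = \frac{225001}{4}$ ($c = \frac{1}{4} \cdot 225001 = \frac{225001}{4} \approx 56250.0$)
$\frac{1}{\left(493 - 386\right) 70 + c} = \frac{1}{\left(493 - 386\right) 70 + \frac{225001}{4}} = \frac{1}{107 \cdot 70 + \frac{225001}{4}} = \frac{1}{7490 + \frac{225001}{4}} = \frac{1}{\frac{254961}{4}} = \frac{4}{254961}$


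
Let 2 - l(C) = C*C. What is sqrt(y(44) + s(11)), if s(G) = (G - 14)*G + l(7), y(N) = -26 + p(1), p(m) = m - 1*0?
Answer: I*sqrt(105) ≈ 10.247*I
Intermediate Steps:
p(m) = m (p(m) = m + 0 = m)
y(N) = -25 (y(N) = -26 + 1 = -25)
l(C) = 2 - C**2 (l(C) = 2 - C*C = 2 - C**2)
s(G) = -47 + G*(-14 + G) (s(G) = (G - 14)*G + (2 - 1*7**2) = (-14 + G)*G + (2 - 1*49) = G*(-14 + G) + (2 - 49) = G*(-14 + G) - 47 = -47 + G*(-14 + G))
sqrt(y(44) + s(11)) = sqrt(-25 + (-47 + 11**2 - 14*11)) = sqrt(-25 + (-47 + 121 - 154)) = sqrt(-25 - 80) = sqrt(-105) = I*sqrt(105)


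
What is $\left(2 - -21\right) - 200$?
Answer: $-177$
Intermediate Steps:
$\left(2 - -21\right) - 200 = \left(2 + 21\right) - 200 = 23 - 200 = -177$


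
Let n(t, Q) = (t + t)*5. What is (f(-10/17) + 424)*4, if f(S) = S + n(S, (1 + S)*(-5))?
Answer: 28392/17 ≈ 1670.1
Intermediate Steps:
n(t, Q) = 10*t (n(t, Q) = (2*t)*5 = 10*t)
f(S) = 11*S (f(S) = S + 10*S = 11*S)
(f(-10/17) + 424)*4 = (11*(-10/17) + 424)*4 = (-110/17 + 424)*4 = (7098/17)*4 = 28392/17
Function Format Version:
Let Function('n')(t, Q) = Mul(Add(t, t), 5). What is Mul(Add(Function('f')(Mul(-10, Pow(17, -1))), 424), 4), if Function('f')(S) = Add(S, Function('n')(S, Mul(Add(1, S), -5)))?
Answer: Rational(28392, 17) ≈ 1670.1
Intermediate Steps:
Function('n')(t, Q) = Mul(10, t) (Function('n')(t, Q) = Mul(Mul(2, t), 5) = Mul(10, t))
Function('f')(S) = Mul(11, S) (Function('f')(S) = Add(S, Mul(10, S)) = Mul(11, S))
Mul(Add(Function('f')(Mul(-10, Pow(17, -1))), 424), 4) = Mul(Add(Mul(11, Mul(-10, Pow(17, -1))), 424), 4) = Mul(Add(Mul(11, Mul(-10, Rational(1, 17))), 424), 4) = Mul(Add(Mul(11, Rational(-10, 17)), 424), 4) = Mul(Add(Rational(-110, 17), 424), 4) = Mul(Rational(7098, 17), 4) = Rational(28392, 17)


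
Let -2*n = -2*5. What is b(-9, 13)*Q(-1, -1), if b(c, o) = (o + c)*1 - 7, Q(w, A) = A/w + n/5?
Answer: -6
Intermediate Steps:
n = 5 (n = -(-1)*5 = -½*(-10) = 5)
Q(w, A) = 1 + A/w (Q(w, A) = A/w + 5/5 = A/w + 5*(⅕) = A/w + 1 = 1 + A/w)
b(c, o) = -7 + c + o (b(c, o) = (c + o)*1 - 7 = (c + o) - 7 = -7 + c + o)
b(-9, 13)*Q(-1, -1) = (-7 - 9 + 13)*((-1 - 1)/(-1)) = -(-3)*(-2) = -3*2 = -6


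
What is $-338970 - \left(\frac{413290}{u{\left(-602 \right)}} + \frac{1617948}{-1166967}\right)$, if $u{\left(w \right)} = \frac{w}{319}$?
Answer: $- \frac{1560701565391}{13009521} \approx -1.1997 \cdot 10^{5}$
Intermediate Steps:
$u{\left(w \right)} = \frac{w}{319}$ ($u{\left(w \right)} = w \frac{1}{319} = \frac{w}{319}$)
$-338970 - \left(\frac{413290}{u{\left(-602 \right)}} + \frac{1617948}{-1166967}\right) = -338970 - \left(\frac{413290}{\frac{1}{319} \left(-602\right)} + \frac{1617948}{-1166967}\right) = -338970 - \left(\frac{413290}{- \frac{602}{319}} + 1617948 \left(- \frac{1}{1166967}\right)\right) = -338970 - \left(413290 \left(- \frac{319}{602}\right) - \frac{59924}{43221}\right) = -338970 - \left(- \frac{65919755}{301} - \frac{59924}{43221}\right) = -338970 - - \frac{2849135767979}{13009521} = -338970 + \frac{2849135767979}{13009521} = - \frac{1560701565391}{13009521}$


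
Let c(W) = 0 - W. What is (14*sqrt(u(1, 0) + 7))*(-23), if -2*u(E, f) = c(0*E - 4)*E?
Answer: -322*sqrt(5) ≈ -720.01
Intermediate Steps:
c(W) = -W
u(E, f) = -2*E (u(E, f) = -(-(0*E - 4))*E/2 = -(-(0 - 4))*E/2 = -(-1*(-4))*E/2 = -2*E)
(14*sqrt(u(1, 0) + 7))*(-23) = (14*sqrt(-2*1 + 7))*(-23) = (14*sqrt(-2 + 7))*(-23) = (14*sqrt(5))*(-23) = -322*sqrt(5)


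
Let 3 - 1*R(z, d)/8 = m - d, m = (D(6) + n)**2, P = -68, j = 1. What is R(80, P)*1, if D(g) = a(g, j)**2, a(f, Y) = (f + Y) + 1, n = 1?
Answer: -34320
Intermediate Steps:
a(f, Y) = 1 + Y + f (a(f, Y) = (Y + f) + 1 = 1 + Y + f)
D(g) = (2 + g)**2 (D(g) = (1 + 1 + g)**2 = (2 + g)**2)
m = 4225 (m = ((2 + 6)**2 + 1)**2 = (8**2 + 1)**2 = (64 + 1)**2 = 65**2 = 4225)
R(z, d) = -33776 + 8*d (R(z, d) = 24 - 8*(4225 - d) = 24 + (-33800 + 8*d) = -33776 + 8*d)
R(80, P)*1 = (-33776 + 8*(-68))*1 = (-33776 - 544)*1 = -34320*1 = -34320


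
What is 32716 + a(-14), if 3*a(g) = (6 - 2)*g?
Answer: 98092/3 ≈ 32697.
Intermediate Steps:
a(g) = 4*g/3 (a(g) = ((6 - 2)*g)/3 = (4*g)/3 = 4*g/3)
32716 + a(-14) = 32716 + (4/3)*(-14) = 32716 - 56/3 = 98092/3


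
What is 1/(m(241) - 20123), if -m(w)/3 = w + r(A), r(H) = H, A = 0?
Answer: -1/20846 ≈ -4.7971e-5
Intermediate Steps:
m(w) = -3*w (m(w) = -3*(w + 0) = -3*w)
1/(m(241) - 20123) = 1/(-3*241 - 20123) = 1/(-723 - 20123) = 1/(-20846) = -1/20846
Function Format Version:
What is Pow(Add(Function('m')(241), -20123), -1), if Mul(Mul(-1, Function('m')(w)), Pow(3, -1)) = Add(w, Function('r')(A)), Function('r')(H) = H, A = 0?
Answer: Rational(-1, 20846) ≈ -4.7971e-5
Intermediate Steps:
Function('m')(w) = Mul(-3, w) (Function('m')(w) = Mul(-3, Add(w, 0)) = Mul(-3, w))
Pow(Add(Function('m')(241), -20123), -1) = Pow(Add(Mul(-3, 241), -20123), -1) = Pow(Add(-723, -20123), -1) = Pow(-20846, -1) = Rational(-1, 20846)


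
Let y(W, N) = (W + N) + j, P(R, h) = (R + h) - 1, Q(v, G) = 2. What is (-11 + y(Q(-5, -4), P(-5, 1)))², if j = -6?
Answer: 400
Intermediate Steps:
P(R, h) = -1 + R + h
y(W, N) = -6 + N + W (y(W, N) = (W + N) - 6 = (N + W) - 6 = -6 + N + W)
(-11 + y(Q(-5, -4), P(-5, 1)))² = (-11 + (-6 + (-1 - 5 + 1) + 2))² = (-11 + (-6 - 5 + 2))² = (-11 - 9)² = (-20)² = 400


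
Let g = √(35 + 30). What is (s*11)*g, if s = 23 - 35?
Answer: -132*√65 ≈ -1064.2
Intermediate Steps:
s = -12
g = √65 ≈ 8.0623
(s*11)*g = (-12*11)*√65 = -132*√65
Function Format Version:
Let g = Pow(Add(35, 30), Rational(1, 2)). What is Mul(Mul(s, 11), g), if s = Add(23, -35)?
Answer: Mul(-132, Pow(65, Rational(1, 2))) ≈ -1064.2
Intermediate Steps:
s = -12
g = Pow(65, Rational(1, 2)) ≈ 8.0623
Mul(Mul(s, 11), g) = Mul(Mul(-12, 11), Pow(65, Rational(1, 2))) = Mul(-132, Pow(65, Rational(1, 2)))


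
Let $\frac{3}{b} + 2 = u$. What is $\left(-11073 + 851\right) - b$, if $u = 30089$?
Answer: $- \frac{102516439}{10029} \approx -10222.0$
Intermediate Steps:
$b = \frac{1}{10029}$ ($b = \frac{3}{-2 + 30089} = \frac{3}{30087} = 3 \cdot \frac{1}{30087} = \frac{1}{10029} \approx 9.9711 \cdot 10^{-5}$)
$\left(-11073 + 851\right) - b = \left(-11073 + 851\right) - \frac{1}{10029} = -10222 - \frac{1}{10029} = - \frac{102516439}{10029}$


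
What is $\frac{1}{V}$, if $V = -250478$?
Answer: $- \frac{1}{250478} \approx -3.9924 \cdot 10^{-6}$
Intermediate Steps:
$\frac{1}{V} = \frac{1}{-250478} = - \frac{1}{250478}$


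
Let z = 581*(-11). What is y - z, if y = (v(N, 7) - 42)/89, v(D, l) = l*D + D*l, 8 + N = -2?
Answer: 568617/89 ≈ 6389.0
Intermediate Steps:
N = -10 (N = -8 - 2 = -10)
v(D, l) = 2*D*l (v(D, l) = D*l + D*l = 2*D*l)
y = -182/89 (y = (2*(-10)*7 - 42)/89 = (-140 - 42)*(1/89) = -182*1/89 = -182/89 ≈ -2.0449)
z = -6391
y - z = -182/89 - 1*(-6391) = -182/89 + 6391 = 568617/89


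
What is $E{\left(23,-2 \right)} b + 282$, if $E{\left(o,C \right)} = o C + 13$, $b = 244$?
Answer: $-7770$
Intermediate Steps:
$E{\left(o,C \right)} = 13 + C o$ ($E{\left(o,C \right)} = C o + 13 = 13 + C o$)
$E{\left(23,-2 \right)} b + 282 = \left(13 - 46\right) 244 + 282 = \left(-33\right) 244 + 282 = -8052 + 282 = -7770$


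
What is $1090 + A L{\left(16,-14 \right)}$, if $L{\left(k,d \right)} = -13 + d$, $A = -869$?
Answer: $24553$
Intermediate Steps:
$1090 + A L{\left(16,-14 \right)} = 1090 - 869 \left(-13 - 14\right) = 1090 - -23463 = 1090 + 23463 = 24553$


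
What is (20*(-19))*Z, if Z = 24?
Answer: -9120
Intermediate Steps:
(20*(-19))*Z = (20*(-19))*24 = -380*24 = -9120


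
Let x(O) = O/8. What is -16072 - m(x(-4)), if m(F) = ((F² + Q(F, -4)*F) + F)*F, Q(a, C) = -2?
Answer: -128573/8 ≈ -16072.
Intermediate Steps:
x(O) = O/8 (x(O) = O*(⅛) = O/8)
m(F) = F*(F² - F) (m(F) = ((F² - 2*F) + F)*F = (F² - F)*F = F*(F² - F))
-16072 - m(x(-4)) = -16072 - ((⅛)*(-4))²*(-1 + (⅛)*(-4)) = -16072 - (-½)²*(-1 - ½) = -16072 - (-3)/(4*2) = -16072 - 1*(-3/8) = -16072 + 3/8 = -128573/8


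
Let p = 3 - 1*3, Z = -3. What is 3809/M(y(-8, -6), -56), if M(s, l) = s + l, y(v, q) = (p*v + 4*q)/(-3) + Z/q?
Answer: -7618/95 ≈ -80.189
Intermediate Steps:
p = 0 (p = 3 - 3 = 0)
y(v, q) = -3/q - 4*q/3 (y(v, q) = (0*v + 4*q)/(-3) - 3/q = (0 + 4*q)*(-⅓) - 3/q = (4*q)*(-⅓) - 3/q = -4*q/3 - 3/q = -3/q - 4*q/3)
M(s, l) = l + s
3809/M(y(-8, -6), -56) = 3809/(-56 + (-3/(-6) - 4/3*(-6))) = 3809/(-56 + (-3*(-⅙) + 8)) = 3809/(-56 + (½ + 8)) = 3809/(-56 + 17/2) = 3809/(-95/2) = 3809*(-2/95) = -7618/95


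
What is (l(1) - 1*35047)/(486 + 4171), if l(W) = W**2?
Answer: -35046/4657 ≈ -7.5254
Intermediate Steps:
(l(1) - 1*35047)/(486 + 4171) = (1**2 - 1*35047)/(486 + 4171) = (1 - 35047)/4657 = -35046*1/4657 = -35046/4657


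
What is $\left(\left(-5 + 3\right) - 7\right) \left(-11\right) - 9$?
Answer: $90$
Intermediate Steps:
$\left(\left(-5 + 3\right) - 7\right) \left(-11\right) - 9 = \left(-2 - 7\right) \left(-11\right) - 9 = \left(-9\right) \left(-11\right) - 9 = 99 - 9 = 90$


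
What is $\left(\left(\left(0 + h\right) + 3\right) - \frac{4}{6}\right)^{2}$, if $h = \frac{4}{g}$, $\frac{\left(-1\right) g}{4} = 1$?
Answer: $\frac{16}{9} \approx 1.7778$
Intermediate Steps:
$g = -4$ ($g = \left(-4\right) 1 = -4$)
$h = -1$ ($h = \frac{4}{-4} = 4 \left(- \frac{1}{4}\right) = -1$)
$\left(\left(\left(0 + h\right) + 3\right) - \frac{4}{6}\right)^{2} = \left(\left(\left(0 - 1\right) + 3\right) - \frac{4}{6}\right)^{2} = \left(\left(-1 + 3\right) - \frac{2}{3}\right)^{2} = \left(2 - \frac{2}{3}\right)^{2} = \left(\frac{4}{3}\right)^{2} = \frac{16}{9}$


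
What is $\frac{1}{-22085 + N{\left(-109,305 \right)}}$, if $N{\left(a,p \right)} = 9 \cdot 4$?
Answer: $- \frac{1}{22049} \approx -4.5354 \cdot 10^{-5}$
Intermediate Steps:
$N{\left(a,p \right)} = 36$
$\frac{1}{-22085 + N{\left(-109,305 \right)}} = \frac{1}{-22085 + 36} = \frac{1}{-22049} = - \frac{1}{22049}$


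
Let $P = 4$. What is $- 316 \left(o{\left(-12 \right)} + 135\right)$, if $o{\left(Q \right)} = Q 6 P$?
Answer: $48348$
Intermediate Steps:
$o{\left(Q \right)} = 24 Q$ ($o{\left(Q \right)} = Q 6 \cdot 4 = 6 Q 4 = 24 Q$)
$- 316 \left(o{\left(-12 \right)} + 135\right) = - 316 \left(24 \left(-12\right) + 135\right) = - 316 \left(-288 + 135\right) = \left(-316\right) \left(-153\right) = 48348$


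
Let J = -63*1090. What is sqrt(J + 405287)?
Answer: sqrt(336617) ≈ 580.19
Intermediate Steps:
J = -68670
sqrt(J + 405287) = sqrt(-68670 + 405287) = sqrt(336617)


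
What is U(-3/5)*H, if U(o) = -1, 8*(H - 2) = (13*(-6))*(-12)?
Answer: -119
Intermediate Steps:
H = 119 (H = 2 + ((13*(-6))*(-12))/8 = 2 + (-78*(-12))/8 = 2 + (⅛)*936 = 2 + 117 = 119)
U(-3/5)*H = -1*119 = -119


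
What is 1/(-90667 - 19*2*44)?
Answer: -1/92339 ≈ -1.0830e-5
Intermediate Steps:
1/(-90667 - 19*2*44) = 1/(-90667 - 38*44) = 1/(-90667 - 1672) = 1/(-92339) = -1/92339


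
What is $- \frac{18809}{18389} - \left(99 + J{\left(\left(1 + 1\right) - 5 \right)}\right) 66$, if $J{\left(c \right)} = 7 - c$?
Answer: $- \frac{18901325}{2627} \approx -7195.0$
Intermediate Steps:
$- \frac{18809}{18389} - \left(99 + J{\left(\left(1 + 1\right) - 5 \right)}\right) 66 = - \frac{18809}{18389} - \left(99 + \left(7 - \left(\left(1 + 1\right) - 5\right)\right)\right) 66 = \left(-18809\right) \frac{1}{18389} - \left(99 + \left(7 - \left(2 - 5\right)\right)\right) 66 = - \frac{2687}{2627} - \left(99 + \left(7 - -3\right)\right) 66 = - \frac{2687}{2627} - \left(99 + \left(7 + 3\right)\right) 66 = - \frac{2687}{2627} - \left(99 + 10\right) 66 = - \frac{2687}{2627} - 109 \cdot 66 = - \frac{2687}{2627} - 7194 = - \frac{18901325}{2627}$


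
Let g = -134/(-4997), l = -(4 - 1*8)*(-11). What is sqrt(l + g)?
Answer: I*sqrt(1098010798)/4997 ≈ 6.6312*I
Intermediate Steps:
l = -44 (l = -(4 - 8)*(-11) = -1*(-4)*(-11) = 4*(-11) = -44)
g = 134/4997 (g = -134*(-1/4997) = 134/4997 ≈ 0.026816)
sqrt(l + g) = sqrt(-44 + 134/4997) = sqrt(-219734/4997) = I*sqrt(1098010798)/4997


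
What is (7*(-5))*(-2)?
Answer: 70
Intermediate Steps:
(7*(-5))*(-2) = -35*(-2) = 70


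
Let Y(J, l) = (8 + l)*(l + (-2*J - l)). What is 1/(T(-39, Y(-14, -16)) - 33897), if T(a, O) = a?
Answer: -1/33936 ≈ -2.9467e-5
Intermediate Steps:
Y(J, l) = -2*J*(8 + l) (Y(J, l) = (8 + l)*(l + (-l - 2*J)) = (8 + l)*(-2*J) = -2*J*(8 + l))
1/(T(-39, Y(-14, -16)) - 33897) = 1/(-39 - 33897) = 1/(-33936) = -1/33936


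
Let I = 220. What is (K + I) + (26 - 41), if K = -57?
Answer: 148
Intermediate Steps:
(K + I) + (26 - 41) = (-57 + 220) + (26 - 41) = 163 - 15 = 148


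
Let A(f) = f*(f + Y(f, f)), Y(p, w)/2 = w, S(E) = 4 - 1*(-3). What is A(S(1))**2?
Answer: 21609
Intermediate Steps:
S(E) = 7 (S(E) = 4 + 3 = 7)
Y(p, w) = 2*w
A(f) = 3*f**2 (A(f) = f*(f + 2*f) = f*(3*f) = 3*f**2)
A(S(1))**2 = (3*7**2)**2 = (3*49)**2 = 147**2 = 21609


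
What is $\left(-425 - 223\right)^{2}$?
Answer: $419904$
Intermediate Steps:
$\left(-425 - 223\right)^{2} = \left(-648\right)^{2} = 419904$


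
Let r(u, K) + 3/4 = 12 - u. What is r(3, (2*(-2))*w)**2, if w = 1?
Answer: 1089/16 ≈ 68.063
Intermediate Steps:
r(u, K) = 45/4 - u (r(u, K) = -3/4 + (12 - u) = 45/4 - u)
r(3, (2*(-2))*w)**2 = (45/4 - 1*3)**2 = (45/4 - 3)**2 = (33/4)**2 = 1089/16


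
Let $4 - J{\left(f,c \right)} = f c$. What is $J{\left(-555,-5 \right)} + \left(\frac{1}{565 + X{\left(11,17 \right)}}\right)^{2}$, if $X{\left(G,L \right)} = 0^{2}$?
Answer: $- \frac{884572474}{319225} \approx -2771.0$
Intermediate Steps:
$X{\left(G,L \right)} = 0$
$J{\left(f,c \right)} = 4 - c f$ ($J{\left(f,c \right)} = 4 - f c = 4 - c f$)
$J{\left(-555,-5 \right)} + \left(\frac{1}{565 + X{\left(11,17 \right)}}\right)^{2} = \left(4 - \left(-5\right) \left(-555\right)\right) + \left(\frac{1}{565 + 0}\right)^{2} = \left(4 - 2775\right) + \left(\frac{1}{565}\right)^{2} = -2771 + \left(\frac{1}{565}\right)^{2} = -2771 + \frac{1}{319225} = - \frac{884572474}{319225}$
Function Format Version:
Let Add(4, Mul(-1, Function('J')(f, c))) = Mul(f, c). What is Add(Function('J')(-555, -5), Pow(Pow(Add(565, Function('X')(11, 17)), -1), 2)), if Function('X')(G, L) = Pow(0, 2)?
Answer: Rational(-884572474, 319225) ≈ -2771.0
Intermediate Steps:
Function('X')(G, L) = 0
Function('J')(f, c) = Add(4, Mul(-1, c, f)) (Function('J')(f, c) = Add(4, Mul(-1, Mul(f, c))) = Add(4, Mul(-1, Mul(c, f))) = Add(4, Mul(-1, c, f)))
Add(Function('J')(-555, -5), Pow(Pow(Add(565, Function('X')(11, 17)), -1), 2)) = Add(Add(4, Mul(-1, -5, -555)), Pow(Pow(Add(565, 0), -1), 2)) = Add(Add(4, -2775), Pow(Pow(565, -1), 2)) = Add(-2771, Pow(Rational(1, 565), 2)) = Add(-2771, Rational(1, 319225)) = Rational(-884572474, 319225)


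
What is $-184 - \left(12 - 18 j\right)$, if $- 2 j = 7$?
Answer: $-259$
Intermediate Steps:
$j = - \frac{7}{2}$ ($j = \left(- \frac{1}{2}\right) 7 = - \frac{7}{2} \approx -3.5$)
$-184 - \left(12 - 18 j\right) = -184 - \left(12 - -63\right) = -184 - \left(12 + 63\right) = -184 - 75 = -259$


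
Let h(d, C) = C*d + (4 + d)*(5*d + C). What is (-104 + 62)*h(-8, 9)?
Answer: -2184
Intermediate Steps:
h(d, C) = C*d + (4 + d)*(C + 5*d)
(-104 + 62)*h(-8, 9) = (-104 + 62)*(4*9 + 5*(-8)² + 20*(-8) + 2*9*(-8)) = -42*(36 + 5*64 - 160 - 144) = -42*(36 + 320 - 160 - 144) = -42*52 = -2184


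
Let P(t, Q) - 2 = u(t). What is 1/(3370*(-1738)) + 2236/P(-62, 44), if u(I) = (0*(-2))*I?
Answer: 6548193079/5857060 ≈ 1118.0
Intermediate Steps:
u(I) = 0 (u(I) = 0*I = 0)
P(t, Q) = 2 (P(t, Q) = 2 + 0 = 2)
1/(3370*(-1738)) + 2236/P(-62, 44) = 1/(3370*(-1738)) + 2236/2 = (1/3370)*(-1/1738) + 2236*(½) = -1/5857060 + 1118 = 6548193079/5857060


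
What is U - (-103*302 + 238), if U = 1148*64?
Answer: 104340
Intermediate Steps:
U = 73472
U - (-103*302 + 238) = 73472 - (-103*302 + 238) = 73472 - (-31106 + 238) = 73472 - 1*(-30868) = 73472 + 30868 = 104340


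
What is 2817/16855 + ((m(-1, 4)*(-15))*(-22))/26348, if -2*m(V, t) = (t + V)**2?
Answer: 49192641/444095540 ≈ 0.11077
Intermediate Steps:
m(V, t) = -(V + t)**2/2 (m(V, t) = -(t + V)**2/2 = -(V + t)**2/2)
2817/16855 + ((m(-1, 4)*(-15))*(-22))/26348 = 2817/16855 + ((-(-1 + 4)**2/2*(-15))*(-22))/26348 = 2817*(1/16855) + ((-1/2*3**2*(-15))*(-22))*(1/26348) = 2817/16855 + ((-1/2*9*(-15))*(-22))*(1/26348) = 2817/16855 + (-9/2*(-15)*(-22))*(1/26348) = 2817/16855 + ((135/2)*(-22))*(1/26348) = 2817/16855 - 1485*1/26348 = 2817/16855 - 1485/26348 = 49192641/444095540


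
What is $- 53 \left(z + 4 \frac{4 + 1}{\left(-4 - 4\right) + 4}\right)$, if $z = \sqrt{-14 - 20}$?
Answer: $265 - 53 i \sqrt{34} \approx 265.0 - 309.04 i$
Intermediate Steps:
$z = i \sqrt{34}$ ($z = \sqrt{-34} = i \sqrt{34} \approx 5.8309 i$)
$- 53 \left(z + 4 \frac{4 + 1}{\left(-4 - 4\right) + 4}\right) = - 53 \left(i \sqrt{34} + 4 \frac{4 + 1}{\left(-4 - 4\right) + 4}\right) = - 53 \left(i \sqrt{34} + 4 \frac{5}{\left(-4 - 4\right) + 4}\right) = - 53 \left(i \sqrt{34} + 4 \frac{5}{-8 + 4}\right) = - 53 \left(i \sqrt{34} + 4 \frac{5}{-4}\right) = - 53 \left(i \sqrt{34} + 4 \cdot 5 \left(- \frac{1}{4}\right)\right) = - 53 \left(i \sqrt{34} + 4 \left(- \frac{5}{4}\right)\right) = - 53 \left(i \sqrt{34} - 5\right) = - 53 \left(-5 + i \sqrt{34}\right) = 265 - 53 i \sqrt{34}$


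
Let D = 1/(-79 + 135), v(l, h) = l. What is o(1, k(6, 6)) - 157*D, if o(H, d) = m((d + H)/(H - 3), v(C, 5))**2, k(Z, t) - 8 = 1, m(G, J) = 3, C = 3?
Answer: 347/56 ≈ 6.1964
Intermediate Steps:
D = 1/56 ≈ 0.017857
k(Z, t) = 9 (k(Z, t) = 8 + 1 = 9)
o(H, d) = 9 (o(H, d) = 3**2 = 9)
o(1, k(6, 6)) - 157*D = 9 - 157*1/56 = 9 - 157/56 = 347/56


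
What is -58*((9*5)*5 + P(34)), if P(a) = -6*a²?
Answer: 389238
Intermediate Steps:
-58*((9*5)*5 + P(34)) = -58*((9*5)*5 - 6*34²) = -58*(45*5 - 6*1156) = -58*(225 - 6936) = -58*(-6711) = 389238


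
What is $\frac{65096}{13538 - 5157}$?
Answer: $\frac{65096}{8381} \approx 7.7671$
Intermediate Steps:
$\frac{65096}{13538 - 5157} = \frac{65096}{8381}$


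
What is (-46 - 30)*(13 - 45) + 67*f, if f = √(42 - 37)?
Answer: 2432 + 67*√5 ≈ 2581.8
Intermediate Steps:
f = √5 ≈ 2.2361
(-46 - 30)*(13 - 45) + 67*f = (-46 - 30)*(13 - 45) + 67*√5 = -76*(-32) + 67*√5 = 2432 + 67*√5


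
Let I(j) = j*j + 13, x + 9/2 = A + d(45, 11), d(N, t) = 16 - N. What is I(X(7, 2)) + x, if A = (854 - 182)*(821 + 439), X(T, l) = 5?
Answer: 1693449/2 ≈ 8.4672e+5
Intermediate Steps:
A = 846720 (A = 672*1260 = 846720)
x = 1693373/2 (x = -9/2 + (846720 + (16 - 1*45)) = -9/2 + (846720 + (16 - 45)) = -9/2 + (846720 - 29) = -9/2 + 846691 = 1693373/2 ≈ 8.4669e+5)
I(j) = 13 + j² (I(j) = j² + 13 = 13 + j²)
I(X(7, 2)) + x = (13 + 5²) + 1693373/2 = (13 + 25) + 1693373/2 = 38 + 1693373/2 = 1693449/2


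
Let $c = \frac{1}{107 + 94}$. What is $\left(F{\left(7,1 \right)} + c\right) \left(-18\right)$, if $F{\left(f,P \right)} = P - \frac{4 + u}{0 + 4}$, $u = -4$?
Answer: $- \frac{1212}{67} \approx -18.09$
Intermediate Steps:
$c = \frac{1}{201} \approx 0.0049751$
$F{\left(f,P \right)} = P$ ($F{\left(f,P \right)} = P - \frac{4 - 4}{0 + 4} = P - \frac{0}{4} = P - 0 \cdot \frac{1}{4} = P - 0 = P + 0 = P$)
$\left(F{\left(7,1 \right)} + c\right) \left(-18\right) = \left(1 + \frac{1}{201}\right) \left(-18\right) = \frac{202}{201} \left(-18\right) = - \frac{1212}{67}$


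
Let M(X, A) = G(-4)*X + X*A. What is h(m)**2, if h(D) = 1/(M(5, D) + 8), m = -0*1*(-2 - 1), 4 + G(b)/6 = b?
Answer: 1/53824 ≈ 1.8579e-5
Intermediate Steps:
G(b) = -24 + 6*b
M(X, A) = -48*X + A*X (M(X, A) = (-24 + 6*(-4))*X + X*A = (-24 - 24)*X + A*X = -48*X + A*X)
m = 0 (m = -0*1*(-3) = -0*(-3) = -1*0 = 0)
h(D) = 1/(-232 + 5*D) (h(D) = 1/(5*(-48 + D) + 8) = 1/((-240 + 5*D) + 8) = 1/(-232 + 5*D))
h(m)**2 = (1/(-232 + 5*0))**2 = (1/(-232 + 0))**2 = (1/(-232))**2 = (-1/232)**2 = 1/53824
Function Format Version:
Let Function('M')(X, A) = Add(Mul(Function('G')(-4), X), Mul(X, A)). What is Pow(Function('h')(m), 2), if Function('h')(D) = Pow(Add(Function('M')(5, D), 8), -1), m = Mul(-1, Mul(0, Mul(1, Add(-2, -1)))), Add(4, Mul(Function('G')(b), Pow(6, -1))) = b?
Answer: Rational(1, 53824) ≈ 1.8579e-5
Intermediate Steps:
Function('G')(b) = Add(-24, Mul(6, b))
Function('M')(X, A) = Add(Mul(-48, X), Mul(A, X)) (Function('M')(X, A) = Add(Mul(Add(-24, Mul(6, -4)), X), Mul(X, A)) = Add(Mul(Add(-24, -24), X), Mul(A, X)) = Add(Mul(-48, X), Mul(A, X)))
m = 0 (m = Mul(-1, Mul(0, Mul(1, -3))) = Mul(-1, Mul(0, -3)) = Mul(-1, 0) = 0)
Function('h')(D) = Pow(Add(-232, Mul(5, D)), -1) (Function('h')(D) = Pow(Add(Mul(5, Add(-48, D)), 8), -1) = Pow(Add(Add(-240, Mul(5, D)), 8), -1) = Pow(Add(-232, Mul(5, D)), -1))
Pow(Function('h')(m), 2) = Pow(Pow(Add(-232, Mul(5, 0)), -1), 2) = Pow(Pow(Add(-232, 0), -1), 2) = Pow(Pow(-232, -1), 2) = Pow(Rational(-1, 232), 2) = Rational(1, 53824)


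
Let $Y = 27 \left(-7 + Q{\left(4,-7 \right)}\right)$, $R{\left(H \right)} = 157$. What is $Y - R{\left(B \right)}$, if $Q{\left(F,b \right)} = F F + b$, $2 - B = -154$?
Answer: $-103$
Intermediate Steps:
$B = 156$ ($B = 2 - -154 = 2 + 154 = 156$)
$Q{\left(F,b \right)} = b + F^{2}$ ($Q{\left(F,b \right)} = F^{2} + b = b + F^{2}$)
$Y = 54$ ($Y = 27 \left(-7 - \left(7 - 4^{2}\right)\right) = 27 \left(-7 + \left(-7 + 16\right)\right) = 27 \left(-7 + 9\right) = 27 \cdot 2 = 54$)
$Y - R{\left(B \right)} = 54 - 157 = -103$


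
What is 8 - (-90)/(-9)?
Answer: -2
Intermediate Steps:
8 - (-90)/(-9) = 8 - (-90)*(-1)/9 = 8 - 15*⅔ = 8 - 10 = -2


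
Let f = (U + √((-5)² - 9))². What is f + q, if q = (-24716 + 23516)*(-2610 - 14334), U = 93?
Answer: 20342209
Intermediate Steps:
q = 20332800 (q = -1200*(-16944) = 20332800)
f = 9409 (f = (93 + √((-5)² - 9))² = (93 + √(25 - 9))² = (93 + √16)² = (93 + 4)² = 97² = 9409)
f + q = 9409 + 20332800 = 20342209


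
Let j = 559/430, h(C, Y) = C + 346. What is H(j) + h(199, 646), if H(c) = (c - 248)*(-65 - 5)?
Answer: 17814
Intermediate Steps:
h(C, Y) = 346 + C
j = 13/10 (j = 559*(1/430) = 13/10 ≈ 1.3000)
H(c) = 17360 - 70*c (H(c) = (-248 + c)*(-70) = 17360 - 70*c)
H(j) + h(199, 646) = (17360 - 70*13/10) + (346 + 199) = (17360 - 91) + 545 = 17269 + 545 = 17814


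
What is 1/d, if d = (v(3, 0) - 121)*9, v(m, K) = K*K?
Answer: -1/1089 ≈ -0.00091827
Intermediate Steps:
v(m, K) = K²
d = -1089 (d = (0² - 121)*9 = (0 - 121)*9 = -121*9 = -1089)
1/d = 1/(-1089) = -1/1089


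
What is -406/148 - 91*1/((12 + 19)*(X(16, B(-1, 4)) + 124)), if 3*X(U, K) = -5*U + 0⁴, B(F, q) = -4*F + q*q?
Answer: -928879/334924 ≈ -2.7734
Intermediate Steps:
B(F, q) = q² - 4*F (B(F, q) = -4*F + q² = q² - 4*F)
X(U, K) = -5*U/3 (X(U, K) = (-5*U + 0⁴)/3 = (-5*U + 0)/3 = (-5*U)/3 = -5*U/3)
-406/148 - 91*1/((12 + 19)*(X(16, B(-1, 4)) + 124)) = -406/148 - 91*1/((12 + 19)*(-5/3*16 + 124)) = -406*1/148 - 91*1/(31*(-80/3 + 124)) = -203/74 - 91/((292/3)*31) = -203/74 - 91/9052/3 = -203/74 - 91*3/9052 = -203/74 - 273/9052 = -928879/334924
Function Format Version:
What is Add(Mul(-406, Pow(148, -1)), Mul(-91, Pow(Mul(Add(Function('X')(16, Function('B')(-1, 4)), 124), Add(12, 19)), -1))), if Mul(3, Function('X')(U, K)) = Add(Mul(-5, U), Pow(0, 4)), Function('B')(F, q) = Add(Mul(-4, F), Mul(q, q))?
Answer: Rational(-928879, 334924) ≈ -2.7734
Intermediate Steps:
Function('B')(F, q) = Add(Pow(q, 2), Mul(-4, F)) (Function('B')(F, q) = Add(Mul(-4, F), Pow(q, 2)) = Add(Pow(q, 2), Mul(-4, F)))
Function('X')(U, K) = Mul(Rational(-5, 3), U) (Function('X')(U, K) = Mul(Rational(1, 3), Add(Mul(-5, U), Pow(0, 4))) = Mul(Rational(1, 3), Add(Mul(-5, U), 0)) = Mul(Rational(1, 3), Mul(-5, U)) = Mul(Rational(-5, 3), U))
Add(Mul(-406, Pow(148, -1)), Mul(-91, Pow(Mul(Add(Function('X')(16, Function('B')(-1, 4)), 124), Add(12, 19)), -1))) = Add(Mul(-406, Pow(148, -1)), Mul(-91, Pow(Mul(Add(Mul(Rational(-5, 3), 16), 124), Add(12, 19)), -1))) = Add(Mul(-406, Rational(1, 148)), Mul(-91, Pow(Mul(Add(Rational(-80, 3), 124), 31), -1))) = Add(Rational(-203, 74), Mul(-91, Pow(Mul(Rational(292, 3), 31), -1))) = Add(Rational(-203, 74), Mul(-91, Pow(Rational(9052, 3), -1))) = Add(Rational(-203, 74), Mul(-91, Rational(3, 9052))) = Add(Rational(-203, 74), Rational(-273, 9052)) = Rational(-928879, 334924)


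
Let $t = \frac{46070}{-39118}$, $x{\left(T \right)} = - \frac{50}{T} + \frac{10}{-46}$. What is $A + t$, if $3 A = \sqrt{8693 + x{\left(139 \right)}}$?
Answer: $- \frac{23035}{19559} + \frac{2 \sqrt{22210898543}}{9591} \approx 29.9$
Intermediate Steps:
$x{\left(T \right)} = - \frac{5}{23} - \frac{50}{T}$ ($x{\left(T \right)} = - \frac{50}{T} + 10 \left(- \frac{1}{46}\right) = - \frac{50}{T} - \frac{5}{23} = - \frac{5}{23} - \frac{50}{T}$)
$t = - \frac{23035}{19559}$ ($t = 46070 \left(- \frac{1}{39118}\right) = - \frac{23035}{19559} \approx -1.1777$)
$A = \frac{2 \sqrt{22210898543}}{9591}$ ($A = \frac{\sqrt{8693 - \left(\frac{5}{23} + \frac{50}{139}\right)}}{3} = \frac{\sqrt{8693 - \frac{1845}{3197}}}{3} = \frac{\sqrt{\frac{27789676}{3197}}}{3} = \frac{\frac{2}{3197} \sqrt{22210898543}}{3} = \frac{2 \sqrt{22210898543}}{9591} \approx 31.078$)
$A + t = \frac{2 \sqrt{22210898543}}{9591} - \frac{23035}{19559} = - \frac{23035}{19559} + \frac{2 \sqrt{22210898543}}{9591}$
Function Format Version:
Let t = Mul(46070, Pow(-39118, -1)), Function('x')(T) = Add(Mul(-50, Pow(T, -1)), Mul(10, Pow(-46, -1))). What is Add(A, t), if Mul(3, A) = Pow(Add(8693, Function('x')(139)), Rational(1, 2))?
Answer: Add(Rational(-23035, 19559), Mul(Rational(2, 9591), Pow(22210898543, Rational(1, 2)))) ≈ 29.900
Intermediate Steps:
Function('x')(T) = Add(Rational(-5, 23), Mul(-50, Pow(T, -1))) (Function('x')(T) = Add(Mul(-50, Pow(T, -1)), Mul(10, Rational(-1, 46))) = Add(Mul(-50, Pow(T, -1)), Rational(-5, 23)) = Add(Rational(-5, 23), Mul(-50, Pow(T, -1))))
t = Rational(-23035, 19559) (t = Mul(46070, Rational(-1, 39118)) = Rational(-23035, 19559) ≈ -1.1777)
A = Mul(Rational(2, 9591), Pow(22210898543, Rational(1, 2))) (A = Mul(Rational(1, 3), Pow(Add(8693, Add(Rational(-5, 23), Mul(-50, Pow(139, -1)))), Rational(1, 2))) = Mul(Rational(1, 3), Pow(Add(8693, Add(Rational(-5, 23), Mul(-50, Rational(1, 139)))), Rational(1, 2))) = Mul(Rational(1, 3), Pow(Add(8693, Add(Rational(-5, 23), Rational(-50, 139))), Rational(1, 2))) = Mul(Rational(1, 3), Pow(Add(8693, Rational(-1845, 3197)), Rational(1, 2))) = Mul(Rational(1, 3), Pow(Rational(27789676, 3197), Rational(1, 2))) = Mul(Rational(1, 3), Mul(Rational(2, 3197), Pow(22210898543, Rational(1, 2)))) = Mul(Rational(2, 9591), Pow(22210898543, Rational(1, 2))) ≈ 31.078)
Add(A, t) = Add(Mul(Rational(2, 9591), Pow(22210898543, Rational(1, 2))), Rational(-23035, 19559)) = Add(Rational(-23035, 19559), Mul(Rational(2, 9591), Pow(22210898543, Rational(1, 2))))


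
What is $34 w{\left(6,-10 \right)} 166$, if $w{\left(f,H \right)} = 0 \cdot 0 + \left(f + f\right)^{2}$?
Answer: $812736$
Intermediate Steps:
$w{\left(f,H \right)} = 4 f^{2}$ ($w{\left(f,H \right)} = 0 + \left(2 f\right)^{2} = 0 + 4 f^{2} = 4 f^{2}$)
$34 w{\left(6,-10 \right)} 166 = 34 \cdot 4 \cdot 6^{2} \cdot 166 = 34 \cdot 4 \cdot 36 \cdot 166 = 34 \cdot 144 \cdot 166 = 4896 \cdot 166 = 812736$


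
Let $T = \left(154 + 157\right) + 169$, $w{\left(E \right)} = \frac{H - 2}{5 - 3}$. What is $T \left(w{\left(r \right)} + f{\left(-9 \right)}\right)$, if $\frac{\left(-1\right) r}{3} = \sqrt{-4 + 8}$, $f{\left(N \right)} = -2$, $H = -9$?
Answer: $-3600$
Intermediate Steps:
$r = -6$ ($r = - 3 \sqrt{-4 + 8} = - 3 \sqrt{4} = \left(-3\right) 2 = -6$)
$w{\left(E \right)} = - \frac{11}{2}$ ($w{\left(E \right)} = \frac{-9 - 2}{5 - 3} = - \frac{11}{2}$)
$T = 480$ ($T = 311 + 169 = 480$)
$T \left(w{\left(r \right)} + f{\left(-9 \right)}\right) = 480 \left(- \frac{11}{2} - 2\right) = 480 \left(- \frac{15}{2}\right) = -3600$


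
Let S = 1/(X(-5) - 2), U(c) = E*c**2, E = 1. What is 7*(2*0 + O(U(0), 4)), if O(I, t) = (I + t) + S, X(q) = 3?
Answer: 35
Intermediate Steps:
U(c) = c**2 (U(c) = 1*c**2 = c**2)
S = 1 (S = 1/(3 - 2) = 1/1 = 1)
O(I, t) = 1 + I + t (O(I, t) = (I + t) + 1 = 1 + I + t)
7*(2*0 + O(U(0), 4)) = 7*(2*0 + (1 + 0**2 + 4)) = 7*(0 + (1 + 0 + 4)) = 7*(0 + 5) = 7*5 = 35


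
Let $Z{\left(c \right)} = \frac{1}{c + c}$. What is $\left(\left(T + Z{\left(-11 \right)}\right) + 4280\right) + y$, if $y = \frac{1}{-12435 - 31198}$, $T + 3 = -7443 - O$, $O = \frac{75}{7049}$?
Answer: $- \frac{21423176890629}{6766518374} \approx -3166.1$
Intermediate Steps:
$O = \frac{75}{7049}$ ($O = 75 \cdot \frac{1}{7049} = \frac{75}{7049} \approx 0.01064$)
$Z{\left(c \right)} = \frac{1}{2 c}$
$T = - \frac{52486929}{7049}$ ($T = -3 - \frac{52465782}{7049} = - \frac{52486929}{7049} \approx -7446.0$)
$y = - \frac{1}{43633}$ ($y = \frac{1}{-43633} = - \frac{1}{43633} \approx -2.2918 \cdot 10^{-5}$)
$\left(\left(T + Z{\left(-11 \right)}\right) + 4280\right) + y = \left(\left(- \frac{52486929}{7049} + \frac{1}{2 \left(-11\right)}\right) + 4280\right) - \frac{1}{43633} = \left(\left(- \frac{52486929}{7049} + \frac{1}{2} \left(- \frac{1}{11}\right)\right) + 4280\right) - \frac{1}{43633} = \left(\left(- \frac{52486929}{7049} - \frac{1}{22}\right) + 4280\right) - \frac{1}{43633} = \left(- \frac{1154719487}{155078} + 4280\right) - \frac{1}{43633} = - \frac{490985647}{155078} - \frac{1}{43633} = - \frac{21423176890629}{6766518374}$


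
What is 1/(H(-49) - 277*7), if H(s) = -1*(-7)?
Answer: -1/1932 ≈ -0.00051760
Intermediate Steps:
H(s) = 7
1/(H(-49) - 277*7) = 1/(7 - 277*7) = 1/(7 - 1939) = 1/(-1932) = -1/1932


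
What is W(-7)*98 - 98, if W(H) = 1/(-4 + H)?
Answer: -1176/11 ≈ -106.91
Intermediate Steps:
W(-7)*98 - 98 = 98/(-4 - 7) - 98 = 98/(-11) - 98 = -1/11*98 - 98 = -98/11 - 98 = -1176/11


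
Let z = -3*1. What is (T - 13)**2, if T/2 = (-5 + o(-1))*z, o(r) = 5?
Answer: 169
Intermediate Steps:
z = -3
T = 0 (T = 2*((-5 + 5)*(-3)) = 2*(0*(-3)) = 2*0 = 0)
(T - 13)**2 = (0 - 13)**2 = (-13)**2 = 169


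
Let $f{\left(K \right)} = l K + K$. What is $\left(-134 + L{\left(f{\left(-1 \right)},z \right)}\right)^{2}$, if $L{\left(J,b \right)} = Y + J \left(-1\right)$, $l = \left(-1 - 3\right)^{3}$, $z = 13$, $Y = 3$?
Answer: $37636$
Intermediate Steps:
$l = -64$ ($l = \left(-4\right)^{3} = -64$)
$f{\left(K \right)} = - 63 K$ ($f{\left(K \right)} = - 64 K + K = - 63 K$)
$L{\left(J,b \right)} = 3 - J$ ($L{\left(J,b \right)} = 3 + J \left(-1\right) = 3 - J$)
$\left(-134 + L{\left(f{\left(-1 \right)},z \right)}\right)^{2} = \left(-134 + \left(3 - \left(-63\right) \left(-1\right)\right)\right)^{2} = \left(-134 + \left(3 - 63\right)\right)^{2} = \left(-134 - 60\right)^{2} = \left(-194\right)^{2} = 37636$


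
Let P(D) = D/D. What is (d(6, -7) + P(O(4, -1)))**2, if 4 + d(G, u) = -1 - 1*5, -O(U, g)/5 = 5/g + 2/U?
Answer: 81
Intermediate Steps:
O(U, g) = -25/g - 10/U (O(U, g) = -5*(5/g + 2/U) = -5*(2/U + 5/g) = -25/g - 10/U)
d(G, u) = -10 (d(G, u) = -4 + (-1 - 1*5) = -4 + (-1 - 5) = -4 - 6 = -10)
P(D) = 1
(d(6, -7) + P(O(4, -1)))**2 = (-10 + 1)**2 = (-9)**2 = 81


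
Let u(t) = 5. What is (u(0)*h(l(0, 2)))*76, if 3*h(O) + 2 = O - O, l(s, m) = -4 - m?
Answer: -760/3 ≈ -253.33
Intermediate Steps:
h(O) = -⅔ (h(O) = -⅔ + (O - O)/3 = -⅔ + (⅓)*0 = -⅔ + 0 = -⅔)
(u(0)*h(l(0, 2)))*76 = (5*(-⅔))*76 = -10/3*76 = -760/3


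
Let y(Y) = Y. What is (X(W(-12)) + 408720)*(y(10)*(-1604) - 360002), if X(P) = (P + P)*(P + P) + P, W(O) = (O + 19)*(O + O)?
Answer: -196086348816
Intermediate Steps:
W(O) = 2*O*(19 + O) (W(O) = (19 + O)*(2*O) = 2*O*(19 + O))
X(P) = P + 4*P² (X(P) = (2*P)*(2*P) + P = 4*P² + P = P + 4*P²)
(X(W(-12)) + 408720)*(y(10)*(-1604) - 360002) = ((2*(-12)*(19 - 12))*(1 + 4*(2*(-12)*(19 - 12))) + 408720)*(10*(-1604) - 360002) = ((2*(-12)*7)*(1 + 4*(2*(-12)*7)) + 408720)*(-16040 - 360002) = (-168*(1 + 4*(-168)) + 408720)*(-376042) = (-168*(1 - 672) + 408720)*(-376042) = (-168*(-671) + 408720)*(-376042) = (112728 + 408720)*(-376042) = 521448*(-376042) = -196086348816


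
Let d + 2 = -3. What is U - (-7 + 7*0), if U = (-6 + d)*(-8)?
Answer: 95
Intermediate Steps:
d = -5 (d = -2 - 3 = -5)
U = 88 (U = (-6 - 5)*(-8) = -11*(-8) = 88)
U - (-7 + 7*0) = 88 - (-7 + 7*0) = 88 - (-7 + 0) = 88 - 1*(-7) = 88 + 7 = 95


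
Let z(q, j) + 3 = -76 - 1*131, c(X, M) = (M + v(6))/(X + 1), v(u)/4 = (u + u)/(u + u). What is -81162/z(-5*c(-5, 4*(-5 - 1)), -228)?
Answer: 13527/35 ≈ 386.49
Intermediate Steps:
v(u) = 4 (v(u) = 4*((u + u)/(u + u)) = 4*((2*u)/((2*u))) = 4*((2*u)*(1/(2*u))) = 4*1 = 4)
c(X, M) = (4 + M)/(1 + X) (c(X, M) = (M + 4)/(X + 1) = (4 + M)/(1 + X))
z(q, j) = -210 (z(q, j) = -3 + (-76 - 1*131) = -3 + (-76 - 131) = -3 - 207 = -210)
-81162/z(-5*c(-5, 4*(-5 - 1)), -228) = -81162/(-210) = -81162*(-1/210) = 13527/35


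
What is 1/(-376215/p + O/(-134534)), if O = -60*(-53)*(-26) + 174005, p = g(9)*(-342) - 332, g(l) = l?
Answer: 22938047/2515114528 ≈ 0.0091201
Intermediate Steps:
p = -3410 (p = 9*(-342) - 332 = -3078 - 332 = -3410)
O = 91325 (O = 3180*(-26) + 174005 = -82680 + 174005 = 91325)
1/(-376215/p + O/(-134534)) = 1/(-376215/(-3410) + 91325/(-134534)) = 1/(-376215*(-1/3410) + 91325*(-1/134534)) = 1/(75243/682 - 91325/134534) = 1/(2515114528/22938047) = 22938047/2515114528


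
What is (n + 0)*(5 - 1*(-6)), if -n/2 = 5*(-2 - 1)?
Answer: 330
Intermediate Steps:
n = 30 (n = -10*(-2 - 1) = -10*(-3) = -2*(-15) = 30)
(n + 0)*(5 - 1*(-6)) = (30 + 0)*(5 - 1*(-6)) = 30*(5 + 6) = 30*11 = 330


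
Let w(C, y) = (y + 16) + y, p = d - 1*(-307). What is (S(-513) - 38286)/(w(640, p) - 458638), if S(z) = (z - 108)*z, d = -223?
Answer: -93429/152818 ≈ -0.61137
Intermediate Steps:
S(z) = z*(-108 + z) (S(z) = (-108 + z)*z = z*(-108 + z))
p = 84 (p = -223 - 1*(-307) = -223 + 307 = 84)
w(C, y) = 16 + 2*y (w(C, y) = (16 + y) + y = 16 + 2*y)
(S(-513) - 38286)/(w(640, p) - 458638) = (-513*(-108 - 513) - 38286)/((16 + 2*84) - 458638) = (-513*(-621) - 38286)/((16 + 168) - 458638) = (318573 - 38286)/(184 - 458638) = 280287/(-458454) = 280287*(-1/458454) = -93429/152818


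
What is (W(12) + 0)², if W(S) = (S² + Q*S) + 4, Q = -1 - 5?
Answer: 5776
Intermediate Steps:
Q = -6
W(S) = 4 + S² - 6*S (W(S) = (S² - 6*S) + 4 = 4 + S² - 6*S)
(W(12) + 0)² = ((4 + 12² - 6*12) + 0)² = ((4 + 144 - 72) + 0)² = (76 + 0)² = 76² = 5776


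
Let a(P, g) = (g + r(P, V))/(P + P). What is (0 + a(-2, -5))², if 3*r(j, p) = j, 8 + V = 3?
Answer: 289/144 ≈ 2.0069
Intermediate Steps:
V = -5 (V = -8 + 3 = -5)
r(j, p) = j/3
a(P, g) = (g + P/3)/(2*P) (a(P, g) = (g + P/3)/(P + P) = (g + P/3)/((2*P)) = (g + P/3)*(1/(2*P)) = (g + P/3)/(2*P))
(0 + a(-2, -5))² = (0 + (⅙)*(-2 + 3*(-5))/(-2))² = (0 + (⅙)*(-½)*(-2 - 15))² = (0 + (⅙)*(-½)*(-17))² = (0 + 17/12)² = (17/12)² = 289/144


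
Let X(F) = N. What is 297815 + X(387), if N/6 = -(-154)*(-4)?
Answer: 294119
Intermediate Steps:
N = -3696 (N = 6*(-(-154)*(-4)) = 6*(-1*616) = 6*(-616) = -3696)
X(F) = -3696
297815 + X(387) = 297815 - 3696 = 294119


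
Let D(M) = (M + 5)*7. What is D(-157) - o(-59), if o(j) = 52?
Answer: -1116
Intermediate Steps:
D(M) = 35 + 7*M (D(M) = (5 + M)*7 = 35 + 7*M)
D(-157) - o(-59) = (35 + 7*(-157)) - 1*52 = (35 - 1099) - 52 = -1064 - 52 = -1116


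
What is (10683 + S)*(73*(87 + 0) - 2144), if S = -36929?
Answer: -110416922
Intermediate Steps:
(10683 + S)*(73*(87 + 0) - 2144) = (10683 - 36929)*(73*(87 + 0) - 2144) = -26246*(73*87 - 2144) = -26246*(6351 - 2144) = -26246*4207 = -110416922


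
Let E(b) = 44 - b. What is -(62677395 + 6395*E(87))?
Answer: -62402410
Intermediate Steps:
-(62677395 + 6395*E(87)) = -(62958775 - 556365) = -6395/(1/(9801 + (44 - 87))) = -6395/(1/(9801 - 43)) = -6395/(1/9758) = -6395/1/9758 = -6395*9758 = -62402410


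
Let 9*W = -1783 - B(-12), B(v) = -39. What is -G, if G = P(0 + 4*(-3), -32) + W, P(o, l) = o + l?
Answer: 2140/9 ≈ 237.78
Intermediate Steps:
P(o, l) = l + o
W = -1744/9 (W = (-1783 - 1*(-39))/9 = (-1783 + 39)/9 = (⅑)*(-1744) = -1744/9 ≈ -193.78)
G = -2140/9 (G = (-32 + (0 + 4*(-3))) - 1744/9 = (-32 + (0 - 12)) - 1744/9 = (-32 - 12) - 1744/9 = -44 - 1744/9 = -2140/9 ≈ -237.78)
-G = -1*(-2140/9) = 2140/9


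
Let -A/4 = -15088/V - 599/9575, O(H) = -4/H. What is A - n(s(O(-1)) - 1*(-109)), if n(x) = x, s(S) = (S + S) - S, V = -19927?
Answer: -22090641133/190801025 ≈ -115.78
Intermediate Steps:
s(S) = S (s(S) = 2*S - S = S)
A = -530125308/190801025 (A = -4*(-15088/(-19927) - 599/9575) = -4*(-15088*(-1/19927) - 599*1/9575) = -4*(15088/19927 - 599/9575) = -4*132531327/190801025 = -530125308/190801025 ≈ -2.7784)
A - n(s(O(-1)) - 1*(-109)) = -530125308/190801025 - (-4/(-1) - 1*(-109)) = -530125308/190801025 - (-4*(-1) + 109) = -530125308/190801025 - (4 + 109) = -530125308/190801025 - 1*113 = -530125308/190801025 - 113 = -22090641133/190801025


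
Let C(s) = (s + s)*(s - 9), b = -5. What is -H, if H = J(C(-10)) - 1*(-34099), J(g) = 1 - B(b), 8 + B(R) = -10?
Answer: -34118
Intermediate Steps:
B(R) = -18 (B(R) = -8 - 10 = -18)
C(s) = 2*s*(-9 + s) (C(s) = (2*s)*(-9 + s) = 2*s*(-9 + s))
J(g) = 19 (J(g) = 1 - 1*(-18) = 1 + 18 = 19)
H = 34118 (H = 19 - 1*(-34099) = 19 + 34099 = 34118)
-H = -1*34118 = -34118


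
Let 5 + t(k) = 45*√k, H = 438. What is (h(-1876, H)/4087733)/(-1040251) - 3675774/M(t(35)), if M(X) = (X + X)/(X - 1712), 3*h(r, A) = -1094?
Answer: -11234033178400131228749/6952458737507205 + 14159081448*√35/7085 ≈ 1.0207e+7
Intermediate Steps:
h(r, A) = -1094/3 (h(r, A) = (⅓)*(-1094) = -1094/3)
t(k) = -5 + 45*√k
M(X) = 2*X/(-1712 + X) (M(X) = (2*X)/(-1712 + X) = 2*X/(-1712 + X))
(h(-1876, H)/4087733)/(-1040251) - 3675774/M(t(35)) = -1094/3/4087733/(-1040251) - 3675774*(-1712 + (-5 + 45*√35))/(2*(-5 + 45*√35)) = -1094/3*1/4087733*(-1/1040251) - 3675774*(-1717 + 45*√35)/(2*(-5 + 45*√35)) = -1094/12263199*(-1/1040251) - 3675774*(-1717 + 45*√35)/(2*(-5 + 45*√35)) = 1094/12756805022949 - 1837887*(-1717 + 45*√35)/(-5 + 45*√35)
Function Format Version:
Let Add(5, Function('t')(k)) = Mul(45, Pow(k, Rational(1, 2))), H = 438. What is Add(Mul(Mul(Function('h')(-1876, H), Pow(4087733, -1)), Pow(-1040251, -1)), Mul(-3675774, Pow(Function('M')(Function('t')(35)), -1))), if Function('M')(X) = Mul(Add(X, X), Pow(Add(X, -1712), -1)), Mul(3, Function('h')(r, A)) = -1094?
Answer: Add(Rational(-11234033178400131228749, 6952458737507205), Mul(Rational(14159081448, 7085), Pow(35, Rational(1, 2)))) ≈ 1.0207e+7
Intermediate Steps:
Function('h')(r, A) = Rational(-1094, 3) (Function('h')(r, A) = Mul(Rational(1, 3), -1094) = Rational(-1094, 3))
Function('t')(k) = Add(-5, Mul(45, Pow(k, Rational(1, 2))))
Function('M')(X) = Mul(2, X, Pow(Add(-1712, X), -1)) (Function('M')(X) = Mul(Mul(2, X), Pow(Add(-1712, X), -1)) = Mul(2, X, Pow(Add(-1712, X), -1)))
Add(Mul(Mul(Function('h')(-1876, H), Pow(4087733, -1)), Pow(-1040251, -1)), Mul(-3675774, Pow(Function('M')(Function('t')(35)), -1))) = Add(Mul(Mul(Rational(-1094, 3), Pow(4087733, -1)), Pow(-1040251, -1)), Mul(-3675774, Pow(Mul(2, Add(-5, Mul(45, Pow(35, Rational(1, 2)))), Pow(Add(-1712, Add(-5, Mul(45, Pow(35, Rational(1, 2))))), -1)), -1))) = Add(Mul(Mul(Rational(-1094, 3), Rational(1, 4087733)), Rational(-1, 1040251)), Mul(-3675774, Pow(Mul(2, Add(-5, Mul(45, Pow(35, Rational(1, 2)))), Pow(Add(-1717, Mul(45, Pow(35, Rational(1, 2)))), -1)), -1))) = Add(Mul(Rational(-1094, 12263199), Rational(-1, 1040251)), Mul(-3675774, Pow(Mul(2, Pow(Add(-1717, Mul(45, Pow(35, Rational(1, 2)))), -1), Add(-5, Mul(45, Pow(35, Rational(1, 2))))), -1))) = Add(Rational(1094, 12756805022949), Mul(-3675774, Mul(Rational(1, 2), Pow(Add(-5, Mul(45, Pow(35, Rational(1, 2)))), -1), Add(-1717, Mul(45, Pow(35, Rational(1, 2))))))) = Add(Rational(1094, 12756805022949), Mul(-1837887, Pow(Add(-5, Mul(45, Pow(35, Rational(1, 2)))), -1), Add(-1717, Mul(45, Pow(35, Rational(1, 2))))))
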